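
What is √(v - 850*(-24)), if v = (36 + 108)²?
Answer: 4*√2571 ≈ 202.82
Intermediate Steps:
v = 20736 (v = 144² = 20736)
√(v - 850*(-24)) = √(20736 - 850*(-24)) = √(20736 + 20400) = √41136 = 4*√2571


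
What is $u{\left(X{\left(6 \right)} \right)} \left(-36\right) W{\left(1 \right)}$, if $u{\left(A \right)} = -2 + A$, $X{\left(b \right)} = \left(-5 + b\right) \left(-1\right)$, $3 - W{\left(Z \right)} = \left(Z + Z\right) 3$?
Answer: $-324$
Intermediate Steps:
$W{\left(Z \right)} = 3 - 6 Z$ ($W{\left(Z \right)} = 3 - \left(Z + Z\right) 3 = 3 - 2 Z 3 = 3 - 6 Z$)
$X{\left(b \right)} = 5 - b$
$u{\left(X{\left(6 \right)} \right)} \left(-36\right) W{\left(1 \right)} = \left(-2 + \left(5 - 6\right)\right) \left(-36\right) \left(3 - 6\right) = \left(-2 - 1\right) \left(-36\right) \left(-3\right) = \left(-3\right) \left(-36\right) \left(-3\right) = 108 \left(-3\right) = -324$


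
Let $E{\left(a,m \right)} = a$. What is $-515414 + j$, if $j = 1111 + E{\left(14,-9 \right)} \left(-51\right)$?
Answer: $-515017$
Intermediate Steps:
$j = 397$ ($j = 1111 + 14 \left(-51\right) = 1111 - 714 = 397$)
$-515414 + j = -515414 + 397 = -515017$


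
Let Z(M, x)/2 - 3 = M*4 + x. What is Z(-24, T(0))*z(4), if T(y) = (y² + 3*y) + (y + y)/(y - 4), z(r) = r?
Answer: -744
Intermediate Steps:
T(y) = y² + 3*y + 2*y/(-4 + y) (T(y) = (y² + 3*y) + (2*y)/(-4 + y) = (y² + 3*y) + 2*y/(-4 + y) = y² + 3*y + 2*y/(-4 + y))
Z(M, x) = 6 + 2*x + 8*M (Z(M, x) = 6 + 2*(M*4 + x) = 6 + 2*(4*M + x) = 6 + 2*(x + 4*M) = 6 + (2*x + 8*M) = 6 + 2*x + 8*M)
Z(-24, T(0))*z(4) = (6 + 2*(0*(-10 + 0² - 1*0)/(-4 + 0)) + 8*(-24))*4 = (6 + 2*(0*(-10 + 0 + 0)/(-4)) - 192)*4 = (6 + 2*(0*(-¼)*(-10)) - 192)*4 = (6 + 2*0 - 192)*4 = (6 + 0 - 192)*4 = -186*4 = -744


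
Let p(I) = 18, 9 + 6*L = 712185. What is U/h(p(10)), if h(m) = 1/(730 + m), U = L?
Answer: 88784608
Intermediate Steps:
L = 118696 (L = -3/2 + (⅙)*712185 = -3/2 + 237395/2 = 118696)
U = 118696
U/h(p(10)) = 118696/(1/(730 + 18)) = 118696/(1/748) = 118696*748 = 88784608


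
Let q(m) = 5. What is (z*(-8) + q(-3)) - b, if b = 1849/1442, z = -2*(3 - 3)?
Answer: 5361/1442 ≈ 3.7178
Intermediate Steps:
z = 0 (z = -2*0 = 0)
b = 1849/1442 (b = 1849*(1/1442) = 1849/1442 ≈ 1.2822)
(z*(-8) + q(-3)) - b = (0*(-8) + 5) - 1*1849/1442 = (0 + 5) - 1849/1442 = 5 - 1849/1442 = 5361/1442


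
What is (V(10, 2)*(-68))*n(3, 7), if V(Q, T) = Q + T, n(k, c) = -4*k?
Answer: 9792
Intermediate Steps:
(V(10, 2)*(-68))*n(3, 7) = ((10 + 2)*(-68))*(-4*3) = (12*(-68))*(-12) = -816*(-12) = 9792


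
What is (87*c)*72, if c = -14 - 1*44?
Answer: -363312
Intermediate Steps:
c = -58 (c = -14 - 44 = -58)
(87*c)*72 = (87*(-58))*72 = -5046*72 = -363312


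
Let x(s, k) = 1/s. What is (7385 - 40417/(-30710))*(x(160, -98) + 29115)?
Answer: 1056682647026567/4913600 ≈ 2.1505e+8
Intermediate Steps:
(7385 - 40417/(-30710))*(x(160, -98) + 29115) = (7385 - 40417/(-30710))*(1/160 + 29115) = (7385 - 40417*(-1/30710))*(1/160 + 29115) = (7385 + 40417/30710)*(4658401/160) = (226833767/30710)*(4658401/160) = 1056682647026567/4913600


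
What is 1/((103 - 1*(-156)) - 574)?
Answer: -1/315 ≈ -0.0031746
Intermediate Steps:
1/((103 - 1*(-156)) - 574) = 1/((103 + 156) - 574) = 1/(259 - 574) = 1/(-315) = -1/315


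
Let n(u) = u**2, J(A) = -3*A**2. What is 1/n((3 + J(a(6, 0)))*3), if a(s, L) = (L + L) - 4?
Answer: 1/18225 ≈ 5.4870e-5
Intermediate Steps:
a(s, L) = -4 + 2*L (a(s, L) = 2*L - 4 = -4 + 2*L)
1/n((3 + J(a(6, 0)))*3) = 1/(((3 - 3*(-4 + 2*0)**2)*3)**2) = 1/(((3 - 3*(-4 + 0)**2)*3)**2) = 1/(((3 - 3*(-4)**2)*3)**2) = 1/(((3 - 3*16)*3)**2) = 1/(((3 - 48)*3)**2) = 1/((-45*3)**2) = 1/((-135)**2) = 1/18225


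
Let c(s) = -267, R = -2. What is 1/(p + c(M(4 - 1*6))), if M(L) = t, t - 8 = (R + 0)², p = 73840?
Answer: 1/73573 ≈ 1.3592e-5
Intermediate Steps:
t = 12 (t = 8 + (-2 + 0)² = 8 + (-2)² = 8 + 4 = 12)
M(L) = 12
1/(p + c(M(4 - 1*6))) = 1/(73840 - 267) = 1/73573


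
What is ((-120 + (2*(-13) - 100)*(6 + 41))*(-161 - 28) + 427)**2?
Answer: 1304997793225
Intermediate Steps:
((-120 + (2*(-13) - 100)*(6 + 41))*(-161 - 28) + 427)**2 = ((-120 + (-26 - 100)*47)*(-189) + 427)**2 = ((-120 - 126*47)*(-189) + 427)**2 = ((-120 - 5922)*(-189) + 427)**2 = (-6042*(-189) + 427)**2 = (1141938 + 427)**2 = 1142365**2 = 1304997793225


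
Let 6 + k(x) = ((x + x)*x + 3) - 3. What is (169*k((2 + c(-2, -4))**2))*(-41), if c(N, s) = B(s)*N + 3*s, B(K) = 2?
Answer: -532327354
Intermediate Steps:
c(N, s) = 2*N + 3*s
k(x) = -6 + 2*x**2 (k(x) = -6 + (((x + x)*x + 3) - 3) = -6 + (((2*x)*x + 3) - 3) = -6 + ((2*x**2 + 3) - 3) = -6 + ((3 + 2*x**2) - 3) = -6 + 2*x**2)
(169*k((2 + c(-2, -4))**2))*(-41) = (169*(-6 + 2*((2 + (2*(-2) + 3*(-4)))**2)**2))*(-41) = (169*(-6 + 2*((2 + (-4 - 12))**2)**2))*(-41) = (169*(-6 + 2*((2 - 16)**2)**2))*(-41) = (169*(-6 + 2*((-14)**2)**2))*(-41) = (169*(-6 + 2*196**2))*(-41) = (169*(-6 + 2*38416))*(-41) = (169*(-6 + 76832))*(-41) = (169*76826)*(-41) = 12983594*(-41) = -532327354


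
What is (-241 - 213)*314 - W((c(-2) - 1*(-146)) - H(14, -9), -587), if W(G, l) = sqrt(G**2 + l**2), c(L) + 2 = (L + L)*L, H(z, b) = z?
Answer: -142556 - sqrt(363613) ≈ -1.4316e+5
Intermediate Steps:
c(L) = -2 + 2*L**2 (c(L) = -2 + (L + L)*L = -2 + (2*L)*L = -2 + 2*L**2)
(-241 - 213)*314 - W((c(-2) - 1*(-146)) - H(14, -9), -587) = (-241 - 213)*314 - sqrt((((-2 + 2*(-2)**2) - 1*(-146)) - 1*14)**2 + (-587)**2) = -454*314 - sqrt((((-2 + 2*4) + 146) - 14)**2 + 344569) = -142556 - sqrt((((-2 + 8) + 146) - 14)**2 + 344569) = -142556 - sqrt(((6 + 146) - 14)**2 + 344569) = -142556 - sqrt((152 - 14)**2 + 344569) = -142556 - sqrt(138**2 + 344569) = -142556 - sqrt(19044 + 344569) = -142556 - sqrt(363613)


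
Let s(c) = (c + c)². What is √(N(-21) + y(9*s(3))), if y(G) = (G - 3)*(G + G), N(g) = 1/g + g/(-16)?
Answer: √1467713373/84 ≈ 456.08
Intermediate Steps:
s(c) = 4*c² (s(c) = (2*c)² = 4*c²)
N(g) = 1/g - g/16 (N(g) = 1/g + g*(-1/16) = 1/g - g/16)
y(G) = 2*G*(-3 + G) (y(G) = (-3 + G)*(2*G) = 2*G*(-3 + G))
√(N(-21) + y(9*s(3))) = √((1/(-21) - 1/16*(-21)) + 2*(9*(4*3²))*(-3 + 9*(4*3²))) = √((-1/21 + 21/16) + 2*(9*(4*9))*(-3 + 9*(4*9))) = √(425/336 + 2*(9*36)*(-3 + 9*36)) = √(425/336 + 2*324*(-3 + 324)) = √(425/336 + 2*324*321) = √(425/336 + 208008) = √(69891113/336) = √1467713373/84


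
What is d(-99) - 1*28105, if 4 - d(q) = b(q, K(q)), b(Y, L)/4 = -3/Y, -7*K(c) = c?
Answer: -927337/33 ≈ -28101.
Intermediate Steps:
K(c) = -c/7
b(Y, L) = -12/Y (b(Y, L) = 4*(-3/Y) = -12/Y)
d(q) = 4 + 12/q (d(q) = 4 - (-12)/q = 4 + 12/q)
d(-99) - 1*28105 = (4 + 12/(-99)) - 1*28105 = (4 + 12*(-1/99)) - 28105 = (4 - 4/33) - 28105 = 128/33 - 28105 = -927337/33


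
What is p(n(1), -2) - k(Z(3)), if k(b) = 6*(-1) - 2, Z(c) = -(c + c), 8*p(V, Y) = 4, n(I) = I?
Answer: 17/2 ≈ 8.5000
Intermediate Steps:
p(V, Y) = ½ (p(V, Y) = (⅛)*4 = ½)
Z(c) = -2*c
k(b) = -8 (k(b) = -6 - 2 = -8)
p(n(1), -2) - k(Z(3)) = ½ - 1*(-8) = ½ + 8 = 17/2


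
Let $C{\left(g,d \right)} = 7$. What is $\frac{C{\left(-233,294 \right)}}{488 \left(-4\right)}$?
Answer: $- \frac{7}{1952} \approx -0.0035861$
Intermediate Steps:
$\frac{C{\left(-233,294 \right)}}{488 \left(-4\right)} = \frac{7}{488 \left(-4\right)} = \frac{7}{-1952} = 7 \left(- \frac{1}{1952}\right) = - \frac{7}{1952}$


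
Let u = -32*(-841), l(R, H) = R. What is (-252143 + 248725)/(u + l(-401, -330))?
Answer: -3418/26511 ≈ -0.12893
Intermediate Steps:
u = 26912
(-252143 + 248725)/(u + l(-401, -330)) = (-252143 + 248725)/(26912 - 401) = -3418/26511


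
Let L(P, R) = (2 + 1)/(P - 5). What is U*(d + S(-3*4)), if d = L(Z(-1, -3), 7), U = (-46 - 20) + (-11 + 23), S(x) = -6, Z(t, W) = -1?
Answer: 351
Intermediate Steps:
U = -54 (U = -66 + 12 = -54)
L(P, R) = 3/(-5 + P)
d = -½ (d = 3/(-5 - 1) = 3/(-6) = 3*(-⅙) = -½ ≈ -0.50000)
U*(d + S(-3*4)) = -54*(-½ - 6) = -54*(-13/2) = 351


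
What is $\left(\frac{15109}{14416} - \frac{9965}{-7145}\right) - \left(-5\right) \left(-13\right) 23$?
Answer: $- \frac{30747371831}{20600464} \approx -1492.6$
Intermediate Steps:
$\left(\frac{15109}{14416} - \frac{9965}{-7145}\right) - \left(-5\right) \left(-13\right) 23 = \left(15109 \cdot \frac{1}{14416} - - \frac{1993}{1429}\right) - 65 \cdot 23 = \left(\frac{15109}{14416} + \frac{1993}{1429}\right) - 1495 = \frac{50321849}{20600464} - 1495 = - \frac{30747371831}{20600464}$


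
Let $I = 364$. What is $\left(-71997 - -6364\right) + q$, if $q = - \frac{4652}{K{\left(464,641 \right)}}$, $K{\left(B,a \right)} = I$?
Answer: $- \frac{5973766}{91} \approx -65646.0$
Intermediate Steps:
$K{\left(B,a \right)} = 364$
$q = - \frac{1163}{91}$ ($q = - \frac{4652}{364} = \left(-4652\right) \frac{1}{364} = - \frac{1163}{91} \approx -12.78$)
$\left(-71997 - -6364\right) + q = \left(-71997 - -6364\right) - \frac{1163}{91} = \left(-71997 + 6364\right) - \frac{1163}{91} = -65633 - \frac{1163}{91} = - \frac{5973766}{91}$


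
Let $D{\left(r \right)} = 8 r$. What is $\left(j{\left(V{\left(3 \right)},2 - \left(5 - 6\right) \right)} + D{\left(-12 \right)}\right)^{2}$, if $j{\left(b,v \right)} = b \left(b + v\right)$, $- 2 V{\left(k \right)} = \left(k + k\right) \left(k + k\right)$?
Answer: $30276$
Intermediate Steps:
$V{\left(k \right)} = - 2 k^{2}$ ($V{\left(k \right)} = - \frac{\left(k + k\right) \left(k + k\right)}{2} = - \frac{2 k 2 k}{2} = - \frac{4 k^{2}}{2} = - 2 k^{2}$)
$\left(j{\left(V{\left(3 \right)},2 - \left(5 - 6\right) \right)} + D{\left(-12 \right)}\right)^{2} = \left(- 2 \cdot 3^{2} \left(- 2 \cdot 3^{2} + \left(2 - \left(5 - 6\right)\right)\right) + 8 \left(-12\right)\right)^{2} = \left(\left(-2\right) 9 \left(\left(-2\right) 9 + \left(2 - \left(5 - 6\right)\right)\right) - 96\right)^{2} = \left(- 18 \left(-18 + \left(2 - -1\right)\right) - 96\right)^{2} = \left(- 18 \left(-18 + \left(2 + 1\right)\right) - 96\right)^{2} = \left(- 18 \left(-18 + 3\right) - 96\right)^{2} = \left(\left(-18\right) \left(-15\right) - 96\right)^{2} = \left(270 - 96\right)^{2} = 174^{2} = 30276$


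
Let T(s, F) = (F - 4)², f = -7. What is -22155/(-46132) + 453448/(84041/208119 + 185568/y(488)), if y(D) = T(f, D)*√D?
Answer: 9568287412099260522240656519763/8453716556365484220271892 - 1667534396855199282575352*√122/183250597337325158681 ≈ 1.0313e+6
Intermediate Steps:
T(s, F) = (-4 + F)²
y(D) = √D*(-4 + D)² (y(D) = (-4 + D)²*√D = √D*(-4 + D)²)
-22155/(-46132) + 453448/(84041/208119 + 185568/y(488)) = -22155/(-46132) + 453448/(84041/208119 + 185568/((√488*(-4 + 488)²))) = -22155*(-1/46132) + 453448/(84041*(1/208119) + 185568/(((2*√122)*484²))) = 22155/46132 + 453448/(84041/208119 + 185568/(((2*√122)*234256))) = 22155/46132 + 453448/(84041/208119 + 185568/((468512*√122))) = 22155/46132 + 453448/(84041/208119 + 185568*(√122/57158464)) = 22155/46132 + 453448/(84041/208119 + 5799*√122/1786202)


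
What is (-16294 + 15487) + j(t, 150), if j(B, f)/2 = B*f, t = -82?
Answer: -25407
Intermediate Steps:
j(B, f) = 2*B*f (j(B, f) = 2*(B*f) = 2*B*f)
(-16294 + 15487) + j(t, 150) = (-16294 + 15487) + 2*(-82)*150 = -807 - 24600 = -25407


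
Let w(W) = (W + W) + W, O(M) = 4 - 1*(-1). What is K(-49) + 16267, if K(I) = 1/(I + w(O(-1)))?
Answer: 553077/34 ≈ 16267.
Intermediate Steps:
O(M) = 5 (O(M) = 4 + 1 = 5)
w(W) = 3*W (w(W) = 2*W + W = 3*W)
K(I) = 1/(15 + I) (K(I) = 1/(I + 3*5) = 1/(I + 15) = 1/(15 + I))
K(-49) + 16267 = 1/(15 - 49) + 16267 = 1/(-34) + 16267 = -1/34 + 16267 = 553077/34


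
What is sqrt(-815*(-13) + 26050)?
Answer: sqrt(36645) ≈ 191.43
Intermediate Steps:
sqrt(-815*(-13) + 26050) = sqrt(10595 + 26050) = sqrt(36645)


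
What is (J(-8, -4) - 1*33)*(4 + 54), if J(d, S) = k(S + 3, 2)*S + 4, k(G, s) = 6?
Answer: -3074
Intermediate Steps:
J(d, S) = 4 + 6*S (J(d, S) = 6*S + 4 = 4 + 6*S)
(J(-8, -4) - 1*33)*(4 + 54) = ((4 + 6*(-4)) - 1*33)*(4 + 54) = ((4 - 24) - 33)*58 = (-20 - 33)*58 = -53*58 = -3074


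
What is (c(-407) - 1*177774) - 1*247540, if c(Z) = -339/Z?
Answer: -173102459/407 ≈ -4.2531e+5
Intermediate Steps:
(c(-407) - 1*177774) - 1*247540 = (-339/(-407) - 1*177774) - 1*247540 = (-339*(-1/407) - 177774) - 247540 = (339/407 - 177774) - 247540 = -72353679/407 - 247540 = -173102459/407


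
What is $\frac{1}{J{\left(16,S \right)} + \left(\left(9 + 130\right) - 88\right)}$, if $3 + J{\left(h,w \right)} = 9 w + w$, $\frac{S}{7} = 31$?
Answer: $\frac{1}{2218} \approx 0.00045086$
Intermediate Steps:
$S = 217$ ($S = 7 \cdot 31 = 217$)
$J{\left(h,w \right)} = -3 + 10 w$ ($J{\left(h,w \right)} = -3 + \left(9 w + w\right) = -3 + 10 w$)
$\frac{1}{J{\left(16,S \right)} + \left(\left(9 + 130\right) - 88\right)} = \frac{1}{\left(-3 + 10 \cdot 217\right) + \left(\left(9 + 130\right) - 88\right)} = \frac{1}{\left(-3 + 2170\right) + \left(139 - 88\right)} = \frac{1}{2167 + 51} = \frac{1}{2218}$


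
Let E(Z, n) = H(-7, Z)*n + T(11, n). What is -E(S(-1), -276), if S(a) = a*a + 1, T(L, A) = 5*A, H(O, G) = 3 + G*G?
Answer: 3312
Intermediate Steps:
H(O, G) = 3 + G**2
S(a) = 1 + a**2 (S(a) = a**2 + 1 = 1 + a**2)
E(Z, n) = 5*n + n*(3 + Z**2) (E(Z, n) = (3 + Z**2)*n + 5*n = n*(3 + Z**2) + 5*n = 5*n + n*(3 + Z**2))
-E(S(-1), -276) = -(-276)*(8 + (1 + (-1)**2)**2) = -(-276)*(8 + (1 + 1)**2) = -(-276)*(8 + 2**2) = -(-276)*(8 + 4) = -(-276)*12 = -1*(-3312) = 3312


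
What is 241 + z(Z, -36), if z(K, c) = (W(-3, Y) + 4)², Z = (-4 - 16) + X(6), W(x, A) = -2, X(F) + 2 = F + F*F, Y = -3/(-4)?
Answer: 245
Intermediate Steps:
Y = ¾ (Y = -3*(-¼) = ¾ ≈ 0.75000)
X(F) = -2 + F + F² (X(F) = -2 + (F + F*F) = -2 + (F + F²) = -2 + F + F²)
Z = 20 (Z = (-4 - 16) + (-2 + 6 + 6²) = -20 + (-2 + 6 + 36) = -20 + 40 = 20)
z(K, c) = 4 (z(K, c) = (-2 + 4)² = 2² = 4)
241 + z(Z, -36) = 241 + 4 = 245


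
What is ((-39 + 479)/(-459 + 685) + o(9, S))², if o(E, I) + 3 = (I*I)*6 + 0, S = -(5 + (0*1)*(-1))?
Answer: 283282561/12769 ≈ 22185.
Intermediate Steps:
S = -5 (S = -(5 + 0*(-1)) = -(5 + 0) = -1*5 = -5)
o(E, I) = -3 + 6*I² (o(E, I) = -3 + ((I*I)*6 + 0) = -3 + (I²*6 + 0) = -3 + (6*I² + 0) = -3 + 6*I²)
((-39 + 479)/(-459 + 685) + o(9, S))² = ((-39 + 479)/(-459 + 685) + (-3 + 6*(-5)²))² = (440/226 + (-3 + 6*25))² = (440*(1/226) + (-3 + 150))² = (220/113 + 147)² = (16831/113)² = 283282561/12769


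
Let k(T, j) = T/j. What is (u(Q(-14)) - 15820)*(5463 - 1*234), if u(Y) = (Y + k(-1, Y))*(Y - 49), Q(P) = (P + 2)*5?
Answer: -970692387/20 ≈ -4.8535e+7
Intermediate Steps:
Q(P) = 10 + 5*P (Q(P) = (2 + P)*5 = 10 + 5*P)
u(Y) = (-49 + Y)*(Y - 1/Y) (u(Y) = (Y - 1/Y)*(Y - 49) = (Y - 1/Y)*(-49 + Y) = (-49 + Y)*(Y - 1/Y))
(u(Q(-14)) - 15820)*(5463 - 1*234) = ((-1 + (10 + 5*(-14))² - 49*(10 + 5*(-14)) + 49/(10 + 5*(-14))) - 15820)*(5463 - 1*234) = ((-1 + (10 - 70)² - 49*(10 - 70) + 49/(10 - 70)) - 15820)*(5463 - 234) = ((-1 + (-60)² - 49*(-60) + 49/(-60)) - 15820)*5229 = ((-1 + 3600 + 2940 + 49*(-1/60)) - 15820)*5229 = ((-1 + 3600 + 2940 - 49/60) - 15820)*5229 = (392291/60 - 15820)*5229 = -556909/60*5229 = -970692387/20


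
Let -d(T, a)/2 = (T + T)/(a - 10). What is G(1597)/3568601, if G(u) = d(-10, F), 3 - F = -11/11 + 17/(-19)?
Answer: -760/346154297 ≈ -2.1956e-6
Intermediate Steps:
F = 93/19 (F = 3 - (-11/11 + 17/(-19)) = 3 - (-11*1/11 + 17*(-1/19)) = 3 - (-1 - 17/19) = 3 - 1*(-36/19) = 3 + 36/19 = 93/19 ≈ 4.8947)
d(T, a) = -4*T/(-10 + a) (d(T, a) = -2*(T + T)/(a - 10) = -2*2*T/(-10 + a) = -4*T/(-10 + a))
G(u) = -760/97 (G(u) = -4*(-10)/(-10 + 93/19) = -4*(-10)/(-97/19) = -4*(-10)*(-19/97) = -760/97)
G(1597)/3568601 = -760/97/3568601 = -760/97*1/3568601 = -760/346154297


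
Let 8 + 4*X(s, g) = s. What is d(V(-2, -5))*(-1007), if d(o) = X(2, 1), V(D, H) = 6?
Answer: 3021/2 ≈ 1510.5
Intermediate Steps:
X(s, g) = -2 + s/4
d(o) = -3/2 (d(o) = -2 + (¼)*2 = -2 + ½ = -3/2)
d(V(-2, -5))*(-1007) = -3/2*(-1007) = 3021/2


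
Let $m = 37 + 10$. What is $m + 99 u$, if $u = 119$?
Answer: $11828$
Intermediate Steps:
$m = 47$
$m + 99 u = 47 + 99 \cdot 119 = 47 + 11781 = 11828$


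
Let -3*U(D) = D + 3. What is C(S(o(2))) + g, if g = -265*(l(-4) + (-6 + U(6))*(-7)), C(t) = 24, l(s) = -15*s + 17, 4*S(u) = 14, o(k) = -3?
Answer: -37076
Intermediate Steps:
S(u) = 7/2 (S(u) = (¼)*14 = 7/2)
l(s) = 17 - 15*s
U(D) = -1 - D/3 (U(D) = -(D + 3)/3 = -(3 + D)/3 = -1 - D/3)
g = -37100 (g = -265*((17 - 15*(-4)) + (-6 + (-1 - ⅓*6))*(-7)) = -265*((17 + 60) + (-6 + (-1 - 2))*(-7)) = -265*(77 + (-6 - 3)*(-7)) = -265*(77 - 9*(-7)) = -265*(77 + 63) = -265*140 = -37100)
C(S(o(2))) + g = 24 - 37100 = -37076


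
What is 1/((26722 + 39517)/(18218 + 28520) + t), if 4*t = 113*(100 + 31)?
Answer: 93476/346063785 ≈ 0.00027011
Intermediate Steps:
t = 14803/4 (t = (113*(100 + 31))/4 = (113*131)/4 = (¼)*14803 = 14803/4 ≈ 3700.8)
1/((26722 + 39517)/(18218 + 28520) + t) = 1/((26722 + 39517)/(18218 + 28520) + 14803/4) = 1/(66239/46738 + 14803/4) = 1/(346063785/93476) = 93476/346063785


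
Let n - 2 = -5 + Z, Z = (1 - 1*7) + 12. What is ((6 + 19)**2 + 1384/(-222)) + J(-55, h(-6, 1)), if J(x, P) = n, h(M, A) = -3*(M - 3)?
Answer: 69016/111 ≈ 621.77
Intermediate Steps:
Z = 6 (Z = (1 - 7) + 12 = -6 + 12 = 6)
h(M, A) = 9 - 3*M (h(M, A) = -3*(-3 + M) = 9 - 3*M)
n = 3 (n = 2 + (-5 + 6) = 2 + 1 = 3)
J(x, P) = 3
((6 + 19)**2 + 1384/(-222)) + J(-55, h(-6, 1)) = ((6 + 19)**2 + 1384/(-222)) + 3 = (25**2 + 1384*(-1/222)) + 3 = (625 - 692/111) + 3 = 68683/111 + 3 = 69016/111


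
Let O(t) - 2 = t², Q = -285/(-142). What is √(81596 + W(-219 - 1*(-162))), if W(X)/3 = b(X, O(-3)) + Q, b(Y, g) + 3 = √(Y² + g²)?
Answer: √(1645241678 + 60492*√3370)/142 ≈ 285.95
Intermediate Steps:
Q = 285/142 (Q = -285*(-1/142) = 285/142 ≈ 2.0070)
O(t) = 2 + t²
b(Y, g) = -3 + √(Y² + g²)
W(X) = -423/142 + 3*√(121 + X²) (W(X) = 3*((-3 + √(X² + (2 + (-3)²)²)) + 285/142) = 3*((-3 + √(X² + (2 + 9)²)) + 285/142) = 3*((-3 + √(X² + 11²)) + 285/142) = 3*((-3 + √(X² + 121)) + 285/142) = 3*((-3 + √(121 + X²)) + 285/142) = 3*(-141/142 + √(121 + X²)) = -423/142 + 3*√(121 + X²))
√(81596 + W(-219 - 1*(-162))) = √(81596 + (-423/142 + 3*√(121 + (-219 - 1*(-162))²))) = √(81596 + (-423/142 + 3*√(121 + (-219 + 162)²))) = √(81596 + (-423/142 + 3*√(121 + (-57)²))) = √(81596 + (-423/142 + 3*√(121 + 3249))) = √(81596 + (-423/142 + 3*√3370)) = √(11586209/142 + 3*√3370)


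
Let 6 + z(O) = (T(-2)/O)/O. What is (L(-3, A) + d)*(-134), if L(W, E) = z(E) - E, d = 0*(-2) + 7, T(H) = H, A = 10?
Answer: 30217/25 ≈ 1208.7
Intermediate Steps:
z(O) = -6 - 2/O² (z(O) = -6 + (-2/O)/O = -6 - 2/O²)
d = 7 (d = 0 + 7 = 7)
L(W, E) = -6 - E - 2/E² (L(W, E) = (-6 - 2/E²) - E = -6 - E - 2/E²)
(L(-3, A) + d)*(-134) = ((-6 - 1*10 - 2/10²) + 7)*(-134) = ((-6 - 10 - 2*1/100) + 7)*(-134) = ((-6 - 10 - 1/50) + 7)*(-134) = (-801/50 + 7)*(-134) = -451/50*(-134) = 30217/25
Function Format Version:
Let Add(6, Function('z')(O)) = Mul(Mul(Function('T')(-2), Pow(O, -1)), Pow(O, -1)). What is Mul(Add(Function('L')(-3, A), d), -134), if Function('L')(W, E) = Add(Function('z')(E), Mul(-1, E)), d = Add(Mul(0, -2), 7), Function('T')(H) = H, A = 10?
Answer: Rational(30217, 25) ≈ 1208.7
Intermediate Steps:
Function('z')(O) = Add(-6, Mul(-2, Pow(O, -2))) (Function('z')(O) = Add(-6, Mul(Mul(-2, Pow(O, -1)), Pow(O, -1))) = Add(-6, Mul(-2, Pow(O, -2))))
d = 7 (d = Add(0, 7) = 7)
Function('L')(W, E) = Add(-6, Mul(-1, E), Mul(-2, Pow(E, -2))) (Function('L')(W, E) = Add(Add(-6, Mul(-2, Pow(E, -2))), Mul(-1, E)) = Add(-6, Mul(-1, E), Mul(-2, Pow(E, -2))))
Mul(Add(Function('L')(-3, A), d), -134) = Mul(Add(Add(-6, Mul(-1, 10), Mul(-2, Pow(10, -2))), 7), -134) = Mul(Add(Add(-6, -10, Mul(-2, Rational(1, 100))), 7), -134) = Mul(Add(Add(-6, -10, Rational(-1, 50)), 7), -134) = Mul(Add(Rational(-801, 50), 7), -134) = Mul(Rational(-451, 50), -134) = Rational(30217, 25)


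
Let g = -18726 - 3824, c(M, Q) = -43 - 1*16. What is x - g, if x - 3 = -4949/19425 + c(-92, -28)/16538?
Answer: 1035011845259/45892950 ≈ 22553.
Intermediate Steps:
c(M, Q) = -59 (c(M, Q) = -43 - 16 = -59)
g = -22550
x = 125822759/45892950 (x = 3 + (-4949/19425 - 59/16538) = 3 + (-4949*1/19425 - 59*1/16538) = 3 + (-707/2775 - 59/16538) = 3 - 11856091/45892950 = 125822759/45892950 ≈ 2.7417)
x - g = 125822759/45892950 - 1*(-22550) = 125822759/45892950 + 22550 = 1035011845259/45892950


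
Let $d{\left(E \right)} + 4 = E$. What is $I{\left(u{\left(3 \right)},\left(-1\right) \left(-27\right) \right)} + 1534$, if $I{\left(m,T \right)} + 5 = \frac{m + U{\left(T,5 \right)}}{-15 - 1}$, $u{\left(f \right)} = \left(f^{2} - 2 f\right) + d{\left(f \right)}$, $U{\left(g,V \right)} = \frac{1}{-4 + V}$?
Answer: $\frac{24461}{16} \approx 1528.8$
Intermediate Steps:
$d{\left(E \right)} = -4 + E$
$u{\left(f \right)} = -4 + f^{2} - f$ ($u{\left(f \right)} = \left(f^{2} - 2 f\right) + \left(-4 + f\right) = -4 + f^{2} - f$)
$I{\left(m,T \right)} = - \frac{81}{16} - \frac{m}{16}$ ($I{\left(m,T \right)} = -5 + \frac{m + \frac{1}{-4 + 5}}{-15 - 1} = -5 + \frac{m + 1^{-1}}{-16} = -5 + \left(m + 1\right) \left(- \frac{1}{16}\right) = -5 + \left(1 + m\right) \left(- \frac{1}{16}\right) = -5 - \left(\frac{1}{16} + \frac{m}{16}\right) = - \frac{81}{16} - \frac{m}{16}$)
$I{\left(u{\left(3 \right)},\left(-1\right) \left(-27\right) \right)} + 1534 = \left(- \frac{81}{16} - \frac{-4 + 3^{2} - 3}{16}\right) + 1534 = \left(- \frac{81}{16} - \frac{-4 + 9 - 3}{16}\right) + 1534 = \left(- \frac{81}{16} - \frac{1}{8}\right) + 1534 = - \frac{83}{16} + 1534 = \frac{24461}{16}$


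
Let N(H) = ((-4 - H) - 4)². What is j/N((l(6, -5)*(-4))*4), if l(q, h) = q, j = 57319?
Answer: 57319/7744 ≈ 7.4017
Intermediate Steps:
N(H) = (-8 - H)²
j/N((l(6, -5)*(-4))*4) = 57319/((8 + (6*(-4))*4)²) = 57319/((8 - 24*4)²) = 57319/((8 - 96)²) = 57319/((-88)²) = 57319/7744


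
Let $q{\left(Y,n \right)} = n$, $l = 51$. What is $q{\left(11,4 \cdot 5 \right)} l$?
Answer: $1020$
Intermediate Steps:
$q{\left(11,4 \cdot 5 \right)} l = 4 \cdot 5 \cdot 51 = 20 \cdot 51 = 1020$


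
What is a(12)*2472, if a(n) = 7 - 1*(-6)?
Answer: 32136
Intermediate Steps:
a(n) = 13 (a(n) = 7 + 6 = 13)
a(12)*2472 = 13*2472 = 32136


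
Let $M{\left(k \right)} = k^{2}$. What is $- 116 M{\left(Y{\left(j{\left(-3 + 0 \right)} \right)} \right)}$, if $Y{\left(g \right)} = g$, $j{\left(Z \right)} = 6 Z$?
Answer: $-37584$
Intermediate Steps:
$- 116 M{\left(Y{\left(j{\left(-3 + 0 \right)} \right)} \right)} = - 116 \left(6 \left(-3 + 0\right)\right)^{2} = - 116 \left(6 \left(-3\right)\right)^{2} = - 116 \left(-18\right)^{2} = \left(-116\right) 324 = -37584$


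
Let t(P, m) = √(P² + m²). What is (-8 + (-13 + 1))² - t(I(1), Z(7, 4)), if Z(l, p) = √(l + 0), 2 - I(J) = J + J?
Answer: 400 - √7 ≈ 397.35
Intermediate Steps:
I(J) = 2 - 2*J (I(J) = 2 - (J + J) = 2 - 2*J)
Z(l, p) = √l
(-8 + (-13 + 1))² - t(I(1), Z(7, 4)) = (-8 + (-13 + 1))² - √((2 - 2*1)² + (√7)²) = (-8 - 12)² - √((2 - 2)² + 7) = (-20)² - √(0² + 7) = 400 - √(0 + 7) = 400 - √7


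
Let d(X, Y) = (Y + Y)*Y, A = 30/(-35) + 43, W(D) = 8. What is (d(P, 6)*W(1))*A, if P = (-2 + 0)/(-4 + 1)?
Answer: 169920/7 ≈ 24274.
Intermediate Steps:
P = ⅔ (P = -2/(-3) = -2*(-⅓) = ⅔ ≈ 0.66667)
A = 295/7 (A = 30*(-1/35) + 43 = -6/7 + 43 = 295/7 ≈ 42.143)
d(X, Y) = 2*Y² (d(X, Y) = (2*Y)*Y = 2*Y²)
(d(P, 6)*W(1))*A = ((2*6²)*8)*(295/7) = ((2*36)*8)*(295/7) = (72*8)*(295/7) = 576*(295/7) = 169920/7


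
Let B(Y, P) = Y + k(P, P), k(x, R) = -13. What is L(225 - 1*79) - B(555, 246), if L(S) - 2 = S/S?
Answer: -539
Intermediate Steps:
B(Y, P) = -13 + Y (B(Y, P) = Y - 13 = -13 + Y)
L(S) = 3 (L(S) = 2 + S/S = 2 + 1 = 3)
L(225 - 1*79) - B(555, 246) = 3 - (-13 + 555) = 3 - 1*542 = 3 - 542 = -539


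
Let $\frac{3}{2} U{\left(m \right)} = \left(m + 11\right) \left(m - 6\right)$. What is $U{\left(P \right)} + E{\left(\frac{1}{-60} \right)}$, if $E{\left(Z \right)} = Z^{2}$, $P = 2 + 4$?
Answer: $\frac{1}{3600} \approx 0.00027778$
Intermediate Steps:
$P = 6$
$U{\left(m \right)} = \frac{2 \left(-6 + m\right) \left(11 + m\right)}{3}$ ($U{\left(m \right)} = \frac{2 \left(m + 11\right) \left(m - 6\right)}{3} = \frac{2 \left(11 + m\right) \left(-6 + m\right)}{3} = \frac{2 \left(-6 + m\right) \left(11 + m\right)}{3}$)
$U{\left(P \right)} + E{\left(\frac{1}{-60} \right)} = \left(-44 + \frac{2 \cdot 6^{2}}{3} + \frac{10}{3} \cdot 6\right) + \left(\frac{1}{-60}\right)^{2} = \left(-44 + \frac{2}{3} \cdot 36 + 20\right) + \left(- \frac{1}{60}\right)^{2} = \left(-44 + 24 + 20\right) + \frac{1}{3600} = 0 + \frac{1}{3600} = \frac{1}{3600}$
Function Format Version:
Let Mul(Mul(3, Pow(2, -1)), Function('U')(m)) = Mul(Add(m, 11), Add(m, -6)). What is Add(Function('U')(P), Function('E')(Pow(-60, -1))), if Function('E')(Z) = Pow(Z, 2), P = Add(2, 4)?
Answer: Rational(1, 3600) ≈ 0.00027778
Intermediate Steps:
P = 6
Function('U')(m) = Mul(Rational(2, 3), Add(-6, m), Add(11, m)) (Function('U')(m) = Mul(Rational(2, 3), Mul(Add(m, 11), Add(m, -6))) = Mul(Rational(2, 3), Mul(Add(11, m), Add(-6, m))) = Mul(Rational(2, 3), Mul(Add(-6, m), Add(11, m))) = Mul(Rational(2, 3), Add(-6, m), Add(11, m)))
Add(Function('U')(P), Function('E')(Pow(-60, -1))) = Add(Add(-44, Mul(Rational(2, 3), Pow(6, 2)), Mul(Rational(10, 3), 6)), Pow(Pow(-60, -1), 2)) = Add(Add(-44, Mul(Rational(2, 3), 36), 20), Pow(Rational(-1, 60), 2)) = Add(Add(-44, 24, 20), Rational(1, 3600)) = Add(0, Rational(1, 3600)) = Rational(1, 3600)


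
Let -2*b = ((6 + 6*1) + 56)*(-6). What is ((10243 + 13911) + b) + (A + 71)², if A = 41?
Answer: 36902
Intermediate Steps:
b = 204 (b = -((6 + 6*1) + 56)*(-6)/2 = -((6 + 6) + 56)*(-6)/2 = -(12 + 56)*(-6)/2 = -34*(-6) = -½*(-408) = 204)
((10243 + 13911) + b) + (A + 71)² = ((10243 + 13911) + 204) + (41 + 71)² = (24154 + 204) + 112² = 24358 + 12544 = 36902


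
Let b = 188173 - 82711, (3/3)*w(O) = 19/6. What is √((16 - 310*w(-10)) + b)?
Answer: √940467/3 ≈ 323.26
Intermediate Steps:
w(O) = 19/6
b = 105462
√((16 - 310*w(-10)) + b) = √((16 - 310*19/6) + 105462) = √((16 - 2945/3) + 105462) = √(-2897/3 + 105462) = √(313489/3) = √940467/3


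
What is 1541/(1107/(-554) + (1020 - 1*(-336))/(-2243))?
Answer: -1914880502/3234225 ≈ -592.07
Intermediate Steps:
1541/(1107/(-554) + (1020 - 1*(-336))/(-2243)) = 1541/(1107*(-1/554) + (1020 + 336)*(-1/2243)) = 1541/(-1107/554 + 1356*(-1/2243)) = 1541/(-1107/554 - 1356/2243) = 1541/(-3234225/1242622) = 1541*(-1242622/3234225) = -1914880502/3234225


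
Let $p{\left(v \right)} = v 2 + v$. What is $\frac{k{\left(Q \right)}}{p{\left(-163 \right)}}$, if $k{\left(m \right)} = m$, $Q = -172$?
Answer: $\frac{172}{489} \approx 0.35174$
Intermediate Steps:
$p{\left(v \right)} = 3 v$ ($p{\left(v \right)} = 2 v + v = 3 v$)
$\frac{k{\left(Q \right)}}{p{\left(-163 \right)}} = - \frac{172}{3 \left(-163\right)} = - \frac{172}{-489} = \left(-172\right) \left(- \frac{1}{489}\right) = \frac{172}{489}$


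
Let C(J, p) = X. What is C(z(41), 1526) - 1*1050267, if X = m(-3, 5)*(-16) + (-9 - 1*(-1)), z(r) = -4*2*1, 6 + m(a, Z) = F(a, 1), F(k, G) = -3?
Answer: -1050131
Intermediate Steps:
m(a, Z) = -9 (m(a, Z) = -6 - 3 = -9)
z(r) = -8 (z(r) = -8*1 = -8)
X = 136 (X = -9*(-16) + (-9 - 1*(-1)) = 144 + (-9 + 1) = 144 - 8 = 136)
C(J, p) = 136
C(z(41), 1526) - 1*1050267 = 136 - 1*1050267 = 136 - 1050267 = -1050131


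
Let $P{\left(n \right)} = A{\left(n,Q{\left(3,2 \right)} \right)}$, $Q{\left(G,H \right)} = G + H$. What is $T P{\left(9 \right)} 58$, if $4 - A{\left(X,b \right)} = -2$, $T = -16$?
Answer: $-5568$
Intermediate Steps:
$A{\left(X,b \right)} = 6$ ($A{\left(X,b \right)} = 4 - -2 = 4 + 2 = 6$)
$P{\left(n \right)} = 6$
$T P{\left(9 \right)} 58 = \left(-16\right) 6 \cdot 58 = \left(-96\right) 58 = -5568$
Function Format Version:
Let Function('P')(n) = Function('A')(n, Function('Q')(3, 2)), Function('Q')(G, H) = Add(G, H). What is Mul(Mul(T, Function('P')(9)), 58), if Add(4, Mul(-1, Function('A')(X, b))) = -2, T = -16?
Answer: -5568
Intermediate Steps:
Function('A')(X, b) = 6 (Function('A')(X, b) = Add(4, Mul(-1, -2)) = Add(4, 2) = 6)
Function('P')(n) = 6
Mul(Mul(T, Function('P')(9)), 58) = Mul(Mul(-16, 6), 58) = Mul(-96, 58) = -5568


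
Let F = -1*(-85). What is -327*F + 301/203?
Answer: -806012/29 ≈ -27794.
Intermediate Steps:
F = 85
-327*F + 301/203 = -327*85 + 301/203 = -27795 + 301*(1/203) = -27795 + 43/29 = -806012/29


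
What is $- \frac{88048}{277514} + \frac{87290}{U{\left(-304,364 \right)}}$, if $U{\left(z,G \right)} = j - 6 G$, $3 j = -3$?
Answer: $- \frac{128508326}{3191411} \approx -40.267$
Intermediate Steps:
$j = -1$ ($j = \frac{1}{3} \left(-3\right) = -1$)
$U{\left(z,G \right)} = -1 - 6 G$
$- \frac{88048}{277514} + \frac{87290}{U{\left(-304,364 \right)}} = - \frac{88048}{277514} + \frac{87290}{-1 - 2184} = \left(-88048\right) \frac{1}{277514} + \frac{87290}{-1 - 2184} = - \frac{44024}{138757} + \frac{87290}{-2185} = - \frac{44024}{138757} + 87290 \left(- \frac{1}{2185}\right) = - \frac{44024}{138757} - \frac{17458}{437} = - \frac{128508326}{3191411}$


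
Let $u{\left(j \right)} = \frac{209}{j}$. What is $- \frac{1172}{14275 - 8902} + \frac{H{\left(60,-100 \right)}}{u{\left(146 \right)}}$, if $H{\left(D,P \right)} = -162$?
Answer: $- \frac{127327144}{1122957} \approx -113.39$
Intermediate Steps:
$- \frac{1172}{14275 - 8902} + \frac{H{\left(60,-100 \right)}}{u{\left(146 \right)}} = - \frac{1172}{14275 - 8902} - \frac{162}{209 \cdot \frac{1}{146}} = - \frac{1172}{5373} - \frac{162}{209 \cdot \frac{1}{146}} = \left(-1172\right) \frac{1}{5373} - \frac{162}{\frac{209}{146}} = - \frac{1172}{5373} - \frac{23652}{209} = - \frac{127327144}{1122957}$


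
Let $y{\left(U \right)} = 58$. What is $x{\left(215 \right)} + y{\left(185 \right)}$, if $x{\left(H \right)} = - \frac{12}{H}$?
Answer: $\frac{12458}{215} \approx 57.944$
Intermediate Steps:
$x{\left(215 \right)} + y{\left(185 \right)} = - \frac{12}{215} + 58 = \frac{12458}{215}$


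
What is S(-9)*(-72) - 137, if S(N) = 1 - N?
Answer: -857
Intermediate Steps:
S(-9)*(-72) - 137 = (1 - 1*(-9))*(-72) - 137 = (1 + 9)*(-72) - 137 = 10*(-72) - 137 = -720 - 137 = -857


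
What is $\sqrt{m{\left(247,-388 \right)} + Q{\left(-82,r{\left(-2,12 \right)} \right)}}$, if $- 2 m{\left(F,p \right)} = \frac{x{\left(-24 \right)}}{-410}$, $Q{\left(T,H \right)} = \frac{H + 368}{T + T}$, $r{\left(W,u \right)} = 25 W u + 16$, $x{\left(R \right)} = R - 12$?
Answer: $\frac{3 \sqrt{5945}}{205} \approx 1.1283$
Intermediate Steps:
$x{\left(R \right)} = -12 + R$
$r{\left(W,u \right)} = 16 + 25 W u$ ($r{\left(W,u \right)} = 25 W u + 16 = 16 + 25 W u$)
$Q{\left(T,H \right)} = \frac{368 + H}{2 T}$
$m{\left(F,p \right)} = - \frac{9}{205}$ ($m{\left(F,p \right)} = - \frac{\left(-12 - 24\right) \frac{1}{-410}}{2} = - \frac{\left(-36\right) \left(- \frac{1}{410}\right)}{2} = \left(- \frac{1}{2}\right) \frac{18}{205} = - \frac{9}{205}$)
$\sqrt{m{\left(247,-388 \right)} + Q{\left(-82,r{\left(-2,12 \right)} \right)}} = \sqrt{- \frac{9}{205} + \frac{368 + \left(16 + 25 \left(-2\right) 12\right)}{2 \left(-82\right)}} = \sqrt{- \frac{9}{205} + \frac{1}{2} \left(- \frac{1}{82}\right) \left(368 + \left(16 - 600\right)\right)} = \sqrt{- \frac{9}{205} + \frac{1}{2} \left(- \frac{1}{82}\right) \left(368 - 584\right)} = \sqrt{- \frac{9}{205} + \frac{1}{2} \left(- \frac{1}{82}\right) \left(-216\right)} = \sqrt{- \frac{9}{205} + \frac{54}{41}} = \sqrt{\frac{261}{205}} = \frac{3 \sqrt{5945}}{205}$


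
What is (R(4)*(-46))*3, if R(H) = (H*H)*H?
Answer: -8832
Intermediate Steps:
R(H) = H³ (R(H) = H²*H = H³)
(R(4)*(-46))*3 = (4³*(-46))*3 = (64*(-46))*3 = -2944*3 = -8832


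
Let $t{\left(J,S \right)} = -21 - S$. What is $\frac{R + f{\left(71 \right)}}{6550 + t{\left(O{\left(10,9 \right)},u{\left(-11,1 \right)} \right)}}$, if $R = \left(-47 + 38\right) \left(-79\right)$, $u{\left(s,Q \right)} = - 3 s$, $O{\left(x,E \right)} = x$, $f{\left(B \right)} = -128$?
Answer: $\frac{583}{6496} \approx 0.089748$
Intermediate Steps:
$R = 711$ ($R = \left(-9\right) \left(-79\right) = 711$)
$\frac{R + f{\left(71 \right)}}{6550 + t{\left(O{\left(10,9 \right)},u{\left(-11,1 \right)} \right)}} = \frac{711 - 128}{6550 - \left(21 - -33\right)} = \frac{583}{6550 - 54} = \frac{583}{6496}$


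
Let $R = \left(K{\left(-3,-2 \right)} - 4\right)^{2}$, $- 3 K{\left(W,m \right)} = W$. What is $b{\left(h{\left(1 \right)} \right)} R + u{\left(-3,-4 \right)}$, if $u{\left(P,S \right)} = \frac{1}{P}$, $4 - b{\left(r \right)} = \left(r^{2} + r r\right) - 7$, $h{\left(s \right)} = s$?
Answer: $\frac{242}{3} \approx 80.667$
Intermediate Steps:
$K{\left(W,m \right)} = - \frac{W}{3}$
$R = 9$ ($R = \left(\left(- \frac{1}{3}\right) \left(-3\right) - 4\right)^{2} = \left(1 - 4\right)^{2} = \left(-3\right)^{2} = 9$)
$b{\left(r \right)} = 11 - 2 r^{2}$ ($b{\left(r \right)} = 4 - \left(\left(r^{2} + r r\right) - 7\right) = 4 - \left(\left(r^{2} + r^{2}\right) - 7\right) = 4 - \left(2 r^{2} - 7\right) = 4 - \left(-7 + 2 r^{2}\right) = 11 - 2 r^{2}$)
$b{\left(h{\left(1 \right)} \right)} R + u{\left(-3,-4 \right)} = \left(11 - 2 \cdot 1^{2}\right) 9 + \frac{1}{-3} = \left(11 - 2\right) 9 - \frac{1}{3} = 9 \cdot 9 - \frac{1}{3} = 81 - \frac{1}{3} = \frac{242}{3}$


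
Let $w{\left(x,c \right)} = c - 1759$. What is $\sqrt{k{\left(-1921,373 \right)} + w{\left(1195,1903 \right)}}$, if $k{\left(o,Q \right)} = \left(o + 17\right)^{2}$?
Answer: $4 \sqrt{226585} \approx 1904.0$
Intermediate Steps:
$k{\left(o,Q \right)} = \left(17 + o\right)^{2}$
$w{\left(x,c \right)} = -1759 + c$
$\sqrt{k{\left(-1921,373 \right)} + w{\left(1195,1903 \right)}} = \sqrt{\left(17 - 1921\right)^{2} + \left(-1759 + 1903\right)} = \sqrt{\left(-1904\right)^{2} + 144} = \sqrt{3625216 + 144} = \sqrt{3625360} = 4 \sqrt{226585}$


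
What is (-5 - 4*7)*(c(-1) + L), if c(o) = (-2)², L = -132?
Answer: 4224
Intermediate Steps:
c(o) = 4
(-5 - 4*7)*(c(-1) + L) = (-5 - 4*7)*(4 - 132) = (-5 - 28)*(-128) = -33*(-128) = 4224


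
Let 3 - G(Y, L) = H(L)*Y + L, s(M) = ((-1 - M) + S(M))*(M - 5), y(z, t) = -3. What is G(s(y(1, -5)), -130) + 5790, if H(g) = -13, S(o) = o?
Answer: 6027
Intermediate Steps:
s(M) = 5 - M (s(M) = ((-1 - M) + M)*(M - 5) = -(-5 + M) = 5 - M)
G(Y, L) = 3 - L + 13*Y (G(Y, L) = 3 - (-13*Y + L) = 3 - (L - 13*Y) = 3 + (-L + 13*Y) = 3 - L + 13*Y)
G(s(y(1, -5)), -130) + 5790 = (3 - 1*(-130) + 13*(5 - 1*(-3))) + 5790 = (3 + 130 + 13*(5 + 3)) + 5790 = (3 + 130 + 13*8) + 5790 = (3 + 130 + 104) + 5790 = 237 + 5790 = 6027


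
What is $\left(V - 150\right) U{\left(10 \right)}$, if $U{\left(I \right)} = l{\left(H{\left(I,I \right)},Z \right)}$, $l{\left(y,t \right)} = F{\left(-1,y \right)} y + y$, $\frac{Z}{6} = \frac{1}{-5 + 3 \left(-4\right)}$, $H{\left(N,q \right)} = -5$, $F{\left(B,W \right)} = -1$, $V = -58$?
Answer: $0$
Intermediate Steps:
$Z = - \frac{6}{17}$ ($Z = \frac{6}{-5 + 3 \left(-4\right)} = \frac{6}{-5 - 12} = \frac{6}{-17} = 6 \left(- \frac{1}{17}\right) = - \frac{6}{17} \approx -0.35294$)
$l{\left(y,t \right)} = 0$ ($l{\left(y,t \right)} = - y + y = 0$)
$U{\left(I \right)} = 0$
$\left(V - 150\right) U{\left(10 \right)} = \left(-58 - 150\right) 0 = \left(-208\right) 0 = 0$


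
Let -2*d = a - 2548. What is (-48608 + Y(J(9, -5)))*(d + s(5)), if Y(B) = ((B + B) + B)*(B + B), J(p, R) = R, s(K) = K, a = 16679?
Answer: 342137709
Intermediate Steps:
Y(B) = 6*B² (Y(B) = (2*B + B)*(2*B) = (3*B)*(2*B) = 6*B²)
d = -14131/2 (d = -(16679 - 2548)/2 = -½*14131 = -14131/2 ≈ -7065.5)
(-48608 + Y(J(9, -5)))*(d + s(5)) = (-48608 + 6*(-5)²)*(-14131/2 + 5) = (-48608 + 6*25)*(-14121/2) = (-48608 + 150)*(-14121/2) = -48458*(-14121/2) = 342137709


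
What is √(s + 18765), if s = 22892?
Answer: √41657 ≈ 204.10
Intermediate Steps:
√(s + 18765) = √(22892 + 18765) = √41657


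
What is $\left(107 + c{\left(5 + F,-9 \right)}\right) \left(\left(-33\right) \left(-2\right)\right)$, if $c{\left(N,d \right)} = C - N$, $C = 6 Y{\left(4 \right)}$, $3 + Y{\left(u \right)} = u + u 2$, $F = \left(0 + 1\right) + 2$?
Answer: $10098$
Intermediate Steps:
$F = 3$ ($F = 1 + 2 = 3$)
$Y{\left(u \right)} = -3 + 3 u$ ($Y{\left(u \right)} = -3 + \left(u + u 2\right) = -3 + \left(u + 2 u\right) = -3 + 3 u$)
$C = 54$ ($C = 6 \left(-3 + 3 \cdot 4\right) = 6 \left(-3 + 12\right) = 6 \cdot 9 = 54$)
$c{\left(N,d \right)} = 54 - N$
$\left(107 + c{\left(5 + F,-9 \right)}\right) \left(\left(-33\right) \left(-2\right)\right) = \left(107 + \left(54 - \left(5 + 3\right)\right)\right) \left(\left(-33\right) \left(-2\right)\right) = \left(107 + \left(54 - 8\right)\right) 66 = \left(107 + 46\right) 66 = 153 \cdot 66 = 10098$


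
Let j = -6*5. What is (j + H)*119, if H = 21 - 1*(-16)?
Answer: 833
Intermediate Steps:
H = 37 (H = 21 + 16 = 37)
j = -30
(j + H)*119 = (-30 + 37)*119 = 7*119 = 833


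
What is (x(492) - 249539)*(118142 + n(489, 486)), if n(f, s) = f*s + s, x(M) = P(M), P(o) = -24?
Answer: -88914804766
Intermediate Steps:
x(M) = -24
n(f, s) = s + f*s
(x(492) - 249539)*(118142 + n(489, 486)) = (-24 - 249539)*(118142 + 486*(1 + 489)) = -249563*(118142 + 486*490) = -249563*(118142 + 238140) = -249563*356282 = -88914804766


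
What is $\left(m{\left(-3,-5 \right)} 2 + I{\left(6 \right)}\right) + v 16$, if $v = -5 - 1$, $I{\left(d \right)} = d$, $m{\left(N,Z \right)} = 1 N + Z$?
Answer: $-106$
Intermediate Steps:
$m{\left(N,Z \right)} = N + Z$
$v = -6$
$\left(m{\left(-3,-5 \right)} 2 + I{\left(6 \right)}\right) + v 16 = \left(\left(-3 - 5\right) 2 + 6\right) - 96 = \left(\left(-8\right) 2 + 6\right) - 96 = \left(-16 + 6\right) - 96 = -10 - 96 = -106$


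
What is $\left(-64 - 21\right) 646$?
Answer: $-54910$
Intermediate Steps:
$\left(-64 - 21\right) 646 = \left(-85\right) 646 = -54910$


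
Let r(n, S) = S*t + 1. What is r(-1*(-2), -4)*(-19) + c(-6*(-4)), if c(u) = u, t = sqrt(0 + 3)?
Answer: 5 + 76*sqrt(3) ≈ 136.64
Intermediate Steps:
t = sqrt(3) ≈ 1.7320
r(n, S) = 1 + S*sqrt(3) (r(n, S) = S*sqrt(3) + 1 = 1 + S*sqrt(3))
r(-1*(-2), -4)*(-19) + c(-6*(-4)) = (1 - 4*sqrt(3))*(-19) - 6*(-4) = (-19 + 76*sqrt(3)) + 24 = 5 + 76*sqrt(3)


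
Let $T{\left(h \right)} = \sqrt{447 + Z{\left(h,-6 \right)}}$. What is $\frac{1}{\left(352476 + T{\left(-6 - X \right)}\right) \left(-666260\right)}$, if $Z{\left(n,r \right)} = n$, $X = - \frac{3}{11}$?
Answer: $- \frac{323103}{75877721420933110} + \frac{\sqrt{53394}}{910532657051197320} \approx -4.258 \cdot 10^{-12}$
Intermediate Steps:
$X = - \frac{3}{11}$ ($X = \left(-3\right) \frac{1}{11} = - \frac{3}{11} \approx -0.27273$)
$T{\left(h \right)} = \sqrt{447 + h}$
$\frac{1}{\left(352476 + T{\left(-6 - X \right)}\right) \left(-666260\right)} = \frac{1}{\left(352476 + \sqrt{447 - \frac{63}{11}}\right) \left(-666260\right)} = \frac{1}{352476 + \sqrt{447 + \left(-6 + \frac{3}{11}\right)}} \left(- \frac{1}{666260}\right) = \frac{1}{352476 + \sqrt{447 - \frac{63}{11}}} \left(- \frac{1}{666260}\right) = \frac{1}{352476 + \sqrt{\frac{4854}{11}}} \left(- \frac{1}{666260}\right) = \frac{1}{352476 + \frac{\sqrt{53394}}{11}} \left(- \frac{1}{666260}\right) = - \frac{1}{666260 \left(352476 + \frac{\sqrt{53394}}{11}\right)}$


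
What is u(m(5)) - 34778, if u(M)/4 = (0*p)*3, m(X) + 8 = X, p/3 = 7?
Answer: -34778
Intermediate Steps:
p = 21 (p = 3*7 = 21)
m(X) = -8 + X
u(M) = 0 (u(M) = 4*((0*21)*3) = 4*(0*3) = 4*0 = 0)
u(m(5)) - 34778 = 0 - 34778 = -34778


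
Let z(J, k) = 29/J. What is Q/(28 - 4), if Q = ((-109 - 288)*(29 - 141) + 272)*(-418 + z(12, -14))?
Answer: -2323942/3 ≈ -7.7465e+5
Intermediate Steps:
Q = -18591536 (Q = ((-109 - 288)*(29 - 141) + 272)*(-418 + 29/12) = (-397*(-112) + 272)*(-418 + 29*(1/12)) = (44464 + 272)*(-418 + 29/12) = 44736*(-4987/12) = -18591536)
Q/(28 - 4) = -18591536/(28 - 4) = -18591536/24 = (1/24)*(-18591536) = -2323942/3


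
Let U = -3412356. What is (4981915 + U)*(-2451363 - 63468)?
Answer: -3947175629529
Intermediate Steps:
(4981915 + U)*(-2451363 - 63468) = (4981915 - 3412356)*(-2451363 - 63468) = 1569559*(-2514831) = -3947175629529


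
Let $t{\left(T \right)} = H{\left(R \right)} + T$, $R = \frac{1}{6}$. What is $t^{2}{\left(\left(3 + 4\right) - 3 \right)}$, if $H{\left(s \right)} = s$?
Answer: $\frac{625}{36} \approx 17.361$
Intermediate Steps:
$R = \frac{1}{6} \approx 0.16667$
$t{\left(T \right)} = \frac{1}{6} + T$
$t^{2}{\left(\left(3 + 4\right) - 3 \right)} = \left(\frac{1}{6} + \left(\left(3 + 4\right) - 3\right)\right)^{2} = \left(\frac{1}{6} + \left(7 - 3\right)\right)^{2} = \left(\frac{1}{6} + 4\right)^{2} = \left(\frac{25}{6}\right)^{2} = \frac{625}{36}$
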